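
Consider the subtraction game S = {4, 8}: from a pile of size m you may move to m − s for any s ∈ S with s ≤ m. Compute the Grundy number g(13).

0

Compute g(0), g(1), … for moves {4, 8}:
k:     0  1  2  3  4  5  6  7  8  9 10 11 12 13
g(k):  0  0  0  0  1  1  1  1  2  2  2  2  0  0
So g(13) = 0.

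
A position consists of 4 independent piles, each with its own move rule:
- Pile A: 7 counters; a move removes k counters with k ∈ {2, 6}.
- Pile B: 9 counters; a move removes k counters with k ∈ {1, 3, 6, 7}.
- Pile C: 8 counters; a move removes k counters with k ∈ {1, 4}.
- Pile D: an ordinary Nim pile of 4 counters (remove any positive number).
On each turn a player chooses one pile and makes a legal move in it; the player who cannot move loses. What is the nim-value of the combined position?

7

For pile A, compute g(0), g(1), … with moves {2, 6}:
k:     0  1  2  3  4  5  6  7
g(k):  0  0  1  1  0  0  1  1
So g(7) = 1.
Grundy values for pile B (subtraction set {1, 3, 6, 7}):
g(0) = mex{} = 0
g(1) = mex{0} = 1
g(2) = mex{1} = 0
g(3) = mex{0} = 1
g(4) = mex{1} = 0
g(5) = mex{0} = 1
g(6) = mex{0,1} = 2
g(7) = mex{0,1,2} = 3
g(8) = mex{0,1,3} = 2
g(9) = mex{0,1,2} = 3
So g(9) = 3.
Grundy values for pile C (subtraction set {1, 4}):
g(0) = mex{} = 0
g(1) = mex{0} = 1
g(2) = mex{1} = 0
g(3) = mex{0} = 1
g(4) = mex{0,1} = 2
g(5) = mex{1,2} = 0
g(6) = mex{0} = 1
g(7) = mex{1} = 0
g(8) = mex{0,2} = 1
So g(8) = 1.
Pile D is a plain Nim pile of size 4, so its Grundy value is 4.
By the Sprague-Grundy theorem, the Grundy value of a sum of independent games is the XOR of the component values.
Combined value = 1 XOR 3 XOR 1 XOR 4 = 7.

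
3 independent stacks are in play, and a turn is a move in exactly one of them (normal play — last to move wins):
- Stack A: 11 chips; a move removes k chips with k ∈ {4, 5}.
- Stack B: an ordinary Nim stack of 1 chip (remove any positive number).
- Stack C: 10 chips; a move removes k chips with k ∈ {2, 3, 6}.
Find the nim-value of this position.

1

For stack A, compute g(0), g(1), … with moves {4, 5}:
g(0) = mex{} = 0
g(1) = mex{} = 0
g(2) = mex{} = 0
g(3) = mex{} = 0
g(4) = mex{0} = 1
g(5) = mex{0} = 1
g(6) = mex{0} = 1
g(7) = mex{0} = 1
g(8) = mex{0,1} = 2
g(9) = mex{1} = 0
g(10) = mex{1} = 0
g(11) = mex{1} = 0
So g(11) = 0.
Stack B is a plain Nim stack of size 1, so its Grundy value is 1.
Build the Grundy sequence for stack C with g(k) = mex{g(k−s) : s ∈ {2, 3, 6}, s ≤ k}:
k:     0  1  2  3  4  5  6  7  8  9 10
g(k):  0  0  1  1  2  0  3  1  2  0  0
So g(10) = 0.
By the Sprague-Grundy theorem, the Grundy value of a sum of independent games is the XOR of the component values.
Combined value = 0 ⊕ 1 ⊕ 0 = 1.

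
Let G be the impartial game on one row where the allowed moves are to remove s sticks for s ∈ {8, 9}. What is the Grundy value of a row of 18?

Grundy values for subtraction set {8, 9}:
k:     0  1  2  3  4  5  6  7  8  9 10 11 12 13 14 15 16 17 18
g(k):  0  0  0  0  0  0  0  0  1  1  1  1  1  1  1  1  2  0  0
So g(18) = 0.

0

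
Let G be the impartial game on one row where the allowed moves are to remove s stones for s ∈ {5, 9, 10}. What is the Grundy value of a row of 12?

2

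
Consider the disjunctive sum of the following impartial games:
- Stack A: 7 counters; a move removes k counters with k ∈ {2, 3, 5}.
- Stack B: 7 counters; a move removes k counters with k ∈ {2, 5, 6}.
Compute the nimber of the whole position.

3

Build the Grundy sequence for stack A with g(k) = mex{g(k−s) : s ∈ {2, 3, 5}, s ≤ k}:
g(0) = mex{} = 0
g(1) = mex{} = 0
g(2) = mex{0} = 1
g(3) = mex{0} = 1
g(4) = mex{0,1} = 2
g(5) = mex{0,1} = 2
g(6) = mex{0,1,2} = 3
g(7) = mex{1,2} = 0
So g(7) = 0.
Grundy values for stack B (subtraction set {2, 5, 6}):
k:     0  1  2  3  4  5  6  7
g(k):  0  0  1  1  0  2  1  3
So g(7) = 3.
The value of a disjunctive sum is the nim-sum of the parts.
Combined value = 0 ⊕ 3 = 3.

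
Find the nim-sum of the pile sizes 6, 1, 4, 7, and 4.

Compute the nim-sum pairwise:
6 ⊕ 1 = 7
7 ⊕ 4 = 3
3 ⊕ 7 = 4
4 ⊕ 4 = 0

0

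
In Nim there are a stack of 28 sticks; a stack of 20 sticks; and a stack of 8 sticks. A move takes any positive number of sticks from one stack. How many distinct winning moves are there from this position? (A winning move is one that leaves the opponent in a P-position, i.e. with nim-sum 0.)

Nim-sum: 28 ⊕ 20 ⊕ 8 = 0.
The nim-sum is already 0, so every move leaves a nonzero nim-sum — there are no winning moves.

0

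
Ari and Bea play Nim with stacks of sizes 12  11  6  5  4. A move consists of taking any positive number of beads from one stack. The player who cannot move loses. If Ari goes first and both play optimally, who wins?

Bitwise XOR of the heap sizes:
  1100  (12)
  1011  (11)
  0110  (6)
  0101  (5)
  0100  (4)
  ----
  0000  (0)
The nim-sum is 0, so this is a P-position: the player to move is in a losing position under optimal play; Ari is about to move from it and so loses — Bea wins.

Bea wins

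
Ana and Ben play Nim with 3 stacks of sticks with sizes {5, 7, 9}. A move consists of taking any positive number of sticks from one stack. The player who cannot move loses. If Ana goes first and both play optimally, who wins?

In binary:
  0101  (5)
  0111  (7)
  1001  (9)
  ----
  1011  (11)
The nim-sum is 11 ≠ 0, so this is an N-position: the player to move can win; Ana has a winning move.

Ana wins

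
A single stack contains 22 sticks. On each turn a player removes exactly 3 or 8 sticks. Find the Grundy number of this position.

0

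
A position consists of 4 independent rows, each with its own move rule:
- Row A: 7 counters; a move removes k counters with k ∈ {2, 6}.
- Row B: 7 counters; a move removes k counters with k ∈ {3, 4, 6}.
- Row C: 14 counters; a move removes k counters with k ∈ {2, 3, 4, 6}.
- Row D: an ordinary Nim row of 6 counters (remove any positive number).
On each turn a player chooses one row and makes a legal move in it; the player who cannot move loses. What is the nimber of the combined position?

6

Grundy values for row A (subtraction set {2, 6}):
k:     0  1  2  3  4  5  6  7
g(k):  0  0  1  1  0  0  1  1
So g(7) = 1.
Build the Grundy sequence for row B with g(k) = mex{g(k−s) : s ∈ {3, 4, 6}, s ≤ k}:
g(0) = mex{} = 0
g(1) = mex{} = 0
g(2) = mex{} = 0
g(3) = mex{0} = 1
g(4) = mex{0} = 1
g(5) = mex{0} = 1
g(6) = mex{0,1} = 2
g(7) = mex{0,1} = 2
So g(7) = 2.
Build the Grundy sequence for row C with g(k) = mex{g(k−s) : s ∈ {2, 3, 4, 6}, s ≤ k}:
k:     0  1  2  3  4  5  6  7  8  9 10 11 12 13 14
g(k):  0  0  1  1  2  2  3  3  0  0  1  1  2  2  3
So g(14) = 3.
Row D is a plain Nim row of size 6, so its Grundy value is 6.
The value of a disjunctive sum is the nim-sum of the parts.
Combined value = 1 XOR 2 XOR 3 XOR 6 = 6.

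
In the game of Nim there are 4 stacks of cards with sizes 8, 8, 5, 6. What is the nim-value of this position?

3

Nim-sum: 8 ⊕ 8 ⊕ 5 ⊕ 6 = 3.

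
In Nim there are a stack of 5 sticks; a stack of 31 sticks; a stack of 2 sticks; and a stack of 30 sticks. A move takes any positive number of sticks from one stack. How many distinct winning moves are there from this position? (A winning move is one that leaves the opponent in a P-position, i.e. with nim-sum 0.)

Compute the nim-sum pairwise:
5 ⊕ 31 = 26
26 ⊕ 2 = 24
24 ⊕ 30 = 6
The overall nim-sum is X = 6. A stack of size p has a winning move iff p XOR X < p (reduce it to p XOR X).
  5: 5 XOR 6 = 3 < 5 — winning move (to 3).
  31: 31 XOR 6 = 25 < 31 — winning move (to 25).
  2: 2 XOR 6 = 4 ≥ 2 — no move.
  30: 30 XOR 6 = 24 < 30 — winning move (to 24).
That gives 3 winning moves.

3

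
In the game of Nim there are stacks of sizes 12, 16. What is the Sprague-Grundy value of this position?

Bitwise XOR of the heap sizes:
  01100  (12)
  10000  (16)
  -----
  11100  (28)

28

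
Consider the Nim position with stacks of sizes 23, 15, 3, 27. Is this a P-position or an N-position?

P-position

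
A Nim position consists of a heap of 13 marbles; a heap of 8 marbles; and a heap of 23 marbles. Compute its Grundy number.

Compute the nim-sum pairwise:
13 XOR 8 = 5
5 XOR 23 = 18

18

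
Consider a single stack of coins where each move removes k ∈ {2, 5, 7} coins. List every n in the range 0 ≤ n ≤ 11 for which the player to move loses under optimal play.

Compute g(0), g(1), … for moves {2, 5, 7}:
k:     0  1  2  3  4  5  6  7  8  9 10 11
g(k):  0  0  1  1  0  2  1  3  2  2  0  3
The P-positions (g = 0) in 0..11 are 0, 1, 4, 10.

0, 1, 4, 10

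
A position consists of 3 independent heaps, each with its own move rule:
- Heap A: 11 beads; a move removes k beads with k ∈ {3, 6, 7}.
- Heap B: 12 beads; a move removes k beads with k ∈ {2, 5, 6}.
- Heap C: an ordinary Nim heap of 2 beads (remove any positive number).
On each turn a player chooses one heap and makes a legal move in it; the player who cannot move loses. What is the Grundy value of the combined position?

2

Build the Grundy sequence for heap A with g(k) = mex{g(k−s) : s ∈ {3, 6, 7}, s ≤ k}:
k:     0  1  2  3  4  5  6  7  8  9 10 11
g(k):  0  0  0  1  1  1  2  2  2  3  0  0
So g(11) = 0.
For heap B, compute g(0), g(1), … with moves {2, 5, 6}:
g(0) = mex{} = 0
g(1) = mex{} = 0
g(2) = mex{0} = 1
g(3) = mex{0} = 1
g(4) = mex{1} = 0
g(5) = mex{0,1} = 2
g(6) = mex{0} = 1
g(7) = mex{0,1,2} = 3
g(8) = mex{1} = 0
g(9) = mex{0,1,3} = 2
g(10) = mex{0,2} = 1
g(11) = mex{1,2} = 0
g(12) = mex{1,3} = 0
So g(12) = 0.
Heap C is a plain Nim heap of size 2, so its Grundy value is 2.
The value of a disjunctive sum is the nim-sum of the parts.
Combined value = 0 ⊕ 0 ⊕ 2 = 2.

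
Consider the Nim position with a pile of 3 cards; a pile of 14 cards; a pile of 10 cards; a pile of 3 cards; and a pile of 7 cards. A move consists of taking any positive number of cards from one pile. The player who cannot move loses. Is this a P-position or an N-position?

N-position

Compute the nim-sum pairwise:
3 ⊕ 14 = 13
13 ⊕ 10 = 7
7 ⊕ 3 = 4
4 ⊕ 7 = 3
The nim-sum is 3 ≠ 0, so this is an N-position: the player to move can win.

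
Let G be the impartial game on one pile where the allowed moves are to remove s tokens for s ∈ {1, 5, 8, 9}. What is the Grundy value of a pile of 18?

Build the Grundy sequence with g(k) = mex{g(k−s) : s ∈ {1, 5, 8, 9}, s ≤ k}:
k:     0  1  2  3  4  5  6  7  8  9 10 11 12 13 14 15 16 17 18
g(k):  0  1  0  1  0  1  0  1  2  3  2  3  2  3  2  3  0  1  0
So g(18) = 0.

0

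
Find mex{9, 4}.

0 is not in the set, so the mex is 0.

0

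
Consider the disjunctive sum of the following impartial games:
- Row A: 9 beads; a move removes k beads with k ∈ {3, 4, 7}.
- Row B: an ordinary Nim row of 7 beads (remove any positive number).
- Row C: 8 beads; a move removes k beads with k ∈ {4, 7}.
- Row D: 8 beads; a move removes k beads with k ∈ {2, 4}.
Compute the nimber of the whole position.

For row A, compute g(0), g(1), … with moves {3, 4, 7}:
k:     0  1  2  3  4  5  6  7  8  9
g(k):  0  0  0  1  1  1  2  2  2  3
So g(9) = 3.
Row B is a plain Nim row of size 7, so its Grundy value is 7.
Build the Grundy sequence for row C with g(k) = mex{g(k−s) : s ∈ {4, 7}, s ≤ k}:
k:     0  1  2  3  4  5  6  7  8
g(k):  0  0  0  0  1  1  1  1  2
So g(8) = 2.
Build the Grundy sequence for row D with g(k) = mex{g(k−s) : s ∈ {2, 4}, s ≤ k}:
g(0) = mex{} = 0
g(1) = mex{} = 0
g(2) = mex{0} = 1
g(3) = mex{0} = 1
g(4) = mex{0,1} = 2
g(5) = mex{0,1} = 2
g(6) = mex{1,2} = 0
g(7) = mex{1,2} = 0
g(8) = mex{0,2} = 1
So g(8) = 1.
By the Sprague-Grundy theorem, the Grundy value of a sum of independent games is the XOR of the component values.
Combined value = 3 XOR 7 XOR 2 XOR 1 = 7.

7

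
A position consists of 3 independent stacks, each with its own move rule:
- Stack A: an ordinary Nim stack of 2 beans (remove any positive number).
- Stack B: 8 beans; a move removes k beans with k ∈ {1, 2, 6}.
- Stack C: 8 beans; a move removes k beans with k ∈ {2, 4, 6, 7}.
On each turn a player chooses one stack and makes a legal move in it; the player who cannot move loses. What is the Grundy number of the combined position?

Stack A is a plain Nim stack of size 2, so its Grundy value is 2.
For stack B, compute g(0), g(1), … with moves {1, 2, 6}:
k:     0  1  2  3  4  5  6  7  8
g(k):  0  1  2  0  1  2  3  0  1
So g(8) = 1.
Build the Grundy sequence for stack C with g(k) = mex{g(k−s) : s ∈ {2, 4, 6, 7}, s ≤ k}:
k:     0  1  2  3  4  5  6  7  8
g(k):  0  0  1  1  2  2  3  3  4
So g(8) = 4.
The value of a disjunctive sum is the nim-sum of the parts.
Combined value = 2 XOR 1 XOR 4 = 7.

7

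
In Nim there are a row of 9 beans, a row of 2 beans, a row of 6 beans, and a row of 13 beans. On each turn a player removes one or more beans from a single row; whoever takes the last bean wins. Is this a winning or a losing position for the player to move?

Bitwise XOR of the heap sizes:
  1001  (9)
  0010  (2)
  0110  (6)
  1101  (13)
  ----
  0000  (0)
The nim-sum is 0, so this is a P-position: the player to move is in a losing position under optimal play.

Losing position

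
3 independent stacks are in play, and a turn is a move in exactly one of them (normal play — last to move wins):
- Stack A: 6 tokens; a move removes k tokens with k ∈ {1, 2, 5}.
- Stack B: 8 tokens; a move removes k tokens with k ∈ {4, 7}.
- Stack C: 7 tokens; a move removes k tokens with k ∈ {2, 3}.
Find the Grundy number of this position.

3

For stack A, compute g(0), g(1), … with moves {1, 2, 5}:
k:     0  1  2  3  4  5  6
g(k):  0  1  2  0  1  2  0
So g(6) = 0.
Build the Grundy sequence for stack B with g(k) = mex{g(k−s) : s ∈ {4, 7}, s ≤ k}:
g(0) = mex{} = 0
g(1) = mex{} = 0
g(2) = mex{} = 0
g(3) = mex{} = 0
g(4) = mex{0} = 1
g(5) = mex{0} = 1
g(6) = mex{0} = 1
g(7) = mex{0} = 1
g(8) = mex{0,1} = 2
So g(8) = 2.
Build the Grundy sequence for stack C with g(k) = mex{g(k−s) : s ∈ {2, 3}, s ≤ k}:
g(0) = mex{} = 0
g(1) = mex{} = 0
g(2) = mex{0} = 1
g(3) = mex{0} = 1
g(4) = mex{0,1} = 2
g(5) = mex{1} = 0
g(6) = mex{1,2} = 0
g(7) = mex{0,2} = 1
So g(7) = 1.
By the Sprague-Grundy theorem, the Grundy value of a sum of independent games is the XOR of the component values.
Combined value = 0 ⊕ 2 ⊕ 1 = 3.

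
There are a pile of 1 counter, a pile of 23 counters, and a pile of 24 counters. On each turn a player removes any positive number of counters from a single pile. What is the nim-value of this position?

14

Nim-sum: 1 ^ 23 ^ 24 = 14.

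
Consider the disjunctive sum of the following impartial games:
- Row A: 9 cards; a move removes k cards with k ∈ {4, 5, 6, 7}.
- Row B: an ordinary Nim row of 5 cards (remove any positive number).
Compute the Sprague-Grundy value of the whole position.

7

Build the Grundy sequence for row A with g(k) = mex{g(k−s) : s ∈ {4, 5, 6, 7}, s ≤ k}:
g(0) = mex{} = 0
g(1) = mex{} = 0
g(2) = mex{} = 0
g(3) = mex{} = 0
g(4) = mex{0} = 1
g(5) = mex{0} = 1
g(6) = mex{0} = 1
g(7) = mex{0} = 1
g(8) = mex{0,1} = 2
g(9) = mex{0,1} = 2
So g(9) = 2.
Row B is a plain Nim row of size 5, so its Grundy value is 5.
By the Sprague-Grundy theorem, the Grundy value of a sum of independent games is the XOR of the component values.
Combined value = 2 XOR 5 = 7.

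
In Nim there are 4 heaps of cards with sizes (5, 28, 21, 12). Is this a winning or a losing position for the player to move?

Nim-sum: 5 ⊕ 28 ⊕ 21 ⊕ 12 = 0.
The nim-sum is 0, so this is a P-position: the player to move is in a losing position under optimal play.

Losing position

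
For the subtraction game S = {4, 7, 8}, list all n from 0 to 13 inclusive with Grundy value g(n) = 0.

Build the Grundy sequence with g(k) = mex{g(k−s) : s ∈ {4, 7, 8}, s ≤ k}:
g(0) = mex{} = 0
g(1) = mex{} = 0
g(2) = mex{} = 0
g(3) = mex{} = 0
g(4) = mex{0} = 1
g(5) = mex{0} = 1
g(6) = mex{0} = 1
g(7) = mex{0} = 1
g(8) = mex{0,1} = 2
g(9) = mex{0,1} = 2
g(10) = mex{0,1} = 2
g(11) = mex{0,1} = 2
g(12) = mex{1,2} = 0
g(13) = mex{1,2} = 0
The P-positions (g = 0) in 0..13 are 0, 1, 2, 3, 12, 13.

0, 1, 2, 3, 12, 13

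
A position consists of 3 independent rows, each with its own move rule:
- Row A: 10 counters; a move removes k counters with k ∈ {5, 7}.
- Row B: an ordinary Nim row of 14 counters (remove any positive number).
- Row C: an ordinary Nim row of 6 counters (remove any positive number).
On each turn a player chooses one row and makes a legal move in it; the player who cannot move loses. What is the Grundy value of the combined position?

10

For row A, compute g(0), g(1), … with moves {5, 7}:
g(0) = mex{} = 0
g(1) = mex{} = 0
g(2) = mex{} = 0
g(3) = mex{} = 0
g(4) = mex{} = 0
g(5) = mex{0} = 1
g(6) = mex{0} = 1
g(7) = mex{0} = 1
g(8) = mex{0} = 1
g(9) = mex{0} = 1
g(10) = mex{0,1} = 2
So g(10) = 2.
Row B is a plain Nim row of size 14, so its Grundy value is 14.
Row C is a plain Nim row of size 6, so its Grundy value is 6.
The value of a disjunctive sum is the nim-sum of the parts.
Combined value = 2 XOR 14 XOR 6 = 10.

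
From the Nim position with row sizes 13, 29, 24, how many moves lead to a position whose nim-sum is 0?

3

Compute the nim-sum pairwise:
13 ^ 29 = 16
16 ^ 24 = 8
The overall nim-sum is X = 8. A row of size p has a winning move iff p XOR X < p (reduce it to p XOR X).
  13: 13 XOR 8 = 5 < 13 — winning move (to 5).
  29: 29 XOR 8 = 21 < 29 — winning move (to 21).
  24: 24 XOR 8 = 16 < 24 — winning move (to 16).
That gives 3 winning moves.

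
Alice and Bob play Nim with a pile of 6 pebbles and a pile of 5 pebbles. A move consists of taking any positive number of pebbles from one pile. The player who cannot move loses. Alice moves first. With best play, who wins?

Nim-sum: 6 XOR 5 = 3.
The nim-sum is 3 ≠ 0, so this is an N-position: the player to move can win; Alice has a winning move.

Alice wins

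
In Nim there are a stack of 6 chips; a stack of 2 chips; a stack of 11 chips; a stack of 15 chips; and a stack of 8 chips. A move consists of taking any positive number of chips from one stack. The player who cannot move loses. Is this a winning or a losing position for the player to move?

Winning position

Write each in binary and XOR column by column:
  0110  (6)
  0010  (2)
  1011  (11)
  1111  (15)
  1000  (8)
  ----
  1000  (8)
The nim-sum is 8 ≠ 0, so this is an N-position: the player to move can win.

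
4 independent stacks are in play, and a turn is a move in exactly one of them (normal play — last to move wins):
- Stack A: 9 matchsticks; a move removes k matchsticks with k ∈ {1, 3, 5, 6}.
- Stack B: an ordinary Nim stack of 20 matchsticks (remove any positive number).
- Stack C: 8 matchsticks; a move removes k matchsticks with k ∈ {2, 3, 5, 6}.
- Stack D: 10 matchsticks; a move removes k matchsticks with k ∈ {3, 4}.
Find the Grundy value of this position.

22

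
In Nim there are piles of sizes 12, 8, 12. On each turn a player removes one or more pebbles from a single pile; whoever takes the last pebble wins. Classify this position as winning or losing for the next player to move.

Winning position

Bitwise XOR of the heap sizes:
  1100  (12)
  1000  (8)
  1100  (12)
  ----
  1000  (8)
The nim-sum is 8 ≠ 0, so this is an N-position: the player to move can win.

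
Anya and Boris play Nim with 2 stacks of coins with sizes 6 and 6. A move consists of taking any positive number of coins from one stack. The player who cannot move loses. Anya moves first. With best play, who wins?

Nim-sum: 6 ⊕ 6 = 0.
The nim-sum is 0, so this is a P-position: the player to move is in a losing position under optimal play; Anya is about to move from it and so loses — Boris wins.

Boris wins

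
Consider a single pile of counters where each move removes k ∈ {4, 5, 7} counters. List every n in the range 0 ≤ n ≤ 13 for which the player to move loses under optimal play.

0, 1, 2, 3, 11, 12, 13

Build the Grundy sequence with g(k) = mex{g(k−s) : s ∈ {4, 5, 7}, s ≤ k}:
g(0) = mex{} = 0
g(1) = mex{} = 0
g(2) = mex{} = 0
g(3) = mex{} = 0
g(4) = mex{0} = 1
g(5) = mex{0} = 1
g(6) = mex{0} = 1
g(7) = mex{0} = 1
g(8) = mex{0,1} = 2
g(9) = mex{0,1} = 2
g(10) = mex{0,1} = 2
g(11) = mex{1} = 0
g(12) = mex{1,2} = 0
g(13) = mex{1,2} = 0
The P-positions (g = 0) in 0..13 are 0, 1, 2, 3, 11, 12, 13.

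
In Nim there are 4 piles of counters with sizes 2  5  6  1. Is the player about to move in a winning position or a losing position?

Losing position

Compute the nim-sum pairwise:
2 ⊕ 5 = 7
7 ⊕ 6 = 1
1 ⊕ 1 = 0
The nim-sum is 0, so this is a P-position: the player to move is in a losing position under optimal play.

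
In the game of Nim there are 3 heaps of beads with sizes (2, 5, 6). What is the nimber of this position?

1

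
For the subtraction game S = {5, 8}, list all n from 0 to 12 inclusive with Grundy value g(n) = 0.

0, 1, 2, 3, 4

Build the Grundy sequence with g(k) = mex{g(k−s) : s ∈ {5, 8}, s ≤ k}:
g(0) = mex{} = 0
g(1) = mex{} = 0
g(2) = mex{} = 0
g(3) = mex{} = 0
g(4) = mex{} = 0
g(5) = mex{0} = 1
g(6) = mex{0} = 1
g(7) = mex{0} = 1
g(8) = mex{0} = 1
g(9) = mex{0} = 1
g(10) = mex{0,1} = 2
g(11) = mex{0,1} = 2
g(12) = mex{0,1} = 2
The P-positions (g = 0) in 0..12 are 0, 1, 2, 3, 4.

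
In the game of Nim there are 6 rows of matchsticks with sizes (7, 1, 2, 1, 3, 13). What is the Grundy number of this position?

11

Compute the nim-sum pairwise:
7 XOR 1 = 6
6 XOR 2 = 4
4 XOR 1 = 5
5 XOR 3 = 6
6 XOR 13 = 11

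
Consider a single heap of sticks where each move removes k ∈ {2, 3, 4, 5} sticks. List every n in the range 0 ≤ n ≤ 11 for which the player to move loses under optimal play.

Build the Grundy sequence with g(k) = mex{g(k−s) : s ∈ {2, 3, 4, 5}, s ≤ k}:
k:     0  1  2  3  4  5  6  7  8  9 10 11
g(k):  0  0  1  1  2  2  3  0  0  1  1  2
The P-positions (g = 0) in 0..11 are 0, 1, 7, 8.

0, 1, 7, 8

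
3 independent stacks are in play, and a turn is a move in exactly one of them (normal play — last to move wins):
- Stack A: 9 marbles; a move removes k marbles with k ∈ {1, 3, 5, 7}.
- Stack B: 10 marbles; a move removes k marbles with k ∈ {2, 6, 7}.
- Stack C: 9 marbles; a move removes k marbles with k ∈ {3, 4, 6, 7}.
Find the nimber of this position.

Grundy values for stack A (subtraction set {1, 3, 5, 7}):
g(0) = mex{} = 0
g(1) = mex{0} = 1
g(2) = mex{1} = 0
g(3) = mex{0} = 1
g(4) = mex{1} = 0
g(5) = mex{0} = 1
g(6) = mex{1} = 0
g(7) = mex{0} = 1
g(8) = mex{1} = 0
g(9) = mex{0} = 1
So g(9) = 1.
Grundy values for stack B (subtraction set {2, 6, 7}):
k:     0  1  2  3  4  5  6  7  8  9 10
g(k):  0  0  1  1  0  0  1  1  2  0  3
So g(10) = 3.
Build the Grundy sequence for stack C with g(k) = mex{g(k−s) : s ∈ {3, 4, 6, 7}, s ≤ k}:
k:     0  1  2  3  4  5  6  7  8  9
g(k):  0  0  0  1  1  1  2  2  2  3
So g(9) = 3.
By the Sprague-Grundy theorem, the Grundy value of a sum of independent games is the XOR of the component values.
Combined value = 1 ⊕ 3 ⊕ 3 = 1.

1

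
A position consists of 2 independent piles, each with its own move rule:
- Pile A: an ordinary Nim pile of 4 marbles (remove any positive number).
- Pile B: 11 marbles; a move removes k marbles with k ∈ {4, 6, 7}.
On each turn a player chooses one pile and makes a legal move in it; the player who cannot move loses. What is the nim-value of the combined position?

4

Pile A is a plain Nim pile of size 4, so its Grundy value is 4.
Build the Grundy sequence for pile B with g(k) = mex{g(k−s) : s ∈ {4, 6, 7}, s ≤ k}:
k:     0  1  2  3  4  5  6  7  8  9 10 11
g(k):  0  0  0  0  1  1  1  1  2  2  2  0
So g(11) = 0.
The value of a disjunctive sum is the nim-sum of the parts.
Combined value = 4 XOR 0 = 4.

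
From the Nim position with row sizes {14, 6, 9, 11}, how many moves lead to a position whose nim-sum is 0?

3

Nim-sum: 14 ^ 6 ^ 9 ^ 11 = 10.
The overall nim-sum is X = 10. A row of size p has a winning move iff p XOR X < p (reduce it to p XOR X).
  14: 14 XOR 10 = 4 < 14 — winning move (to 4).
  6: 6 XOR 10 = 12 ≥ 6 — no move.
  9: 9 XOR 10 = 3 < 9 — winning move (to 3).
  11: 11 XOR 10 = 1 < 11 — winning move (to 1).
That gives 3 winning moves.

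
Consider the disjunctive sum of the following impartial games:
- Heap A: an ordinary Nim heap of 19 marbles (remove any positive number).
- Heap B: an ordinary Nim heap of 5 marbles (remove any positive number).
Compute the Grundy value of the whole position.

22

Heap A is a plain Nim heap of size 19, so its Grundy value is 19.
Heap B is a plain Nim heap of size 5, so its Grundy value is 5.
The value of a disjunctive sum is the nim-sum of the parts.
Combined value = 19 ⊕ 5 = 22.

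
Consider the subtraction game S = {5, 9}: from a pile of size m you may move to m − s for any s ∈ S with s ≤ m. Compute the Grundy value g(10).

2

Grundy values for subtraction set {5, 9}:
g(0) = mex{} = 0
g(1) = mex{} = 0
g(2) = mex{} = 0
g(3) = mex{} = 0
g(4) = mex{} = 0
g(5) = mex{0} = 1
g(6) = mex{0} = 1
g(7) = mex{0} = 1
g(8) = mex{0} = 1
g(9) = mex{0} = 1
g(10) = mex{0,1} = 2
So g(10) = 2.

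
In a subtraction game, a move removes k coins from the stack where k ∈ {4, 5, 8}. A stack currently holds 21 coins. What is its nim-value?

2

Grundy values for subtraction set {4, 5, 8}:
k:     0  1  2  3  4  5  6  7  8  9 10 11 12 13 14 15 16 17 18 19 20 21
g(k):  0  0  0  0  1  1  1  1  2  2  2  2  0  0  0  0  1  1  1  1  2  2
So g(21) = 2.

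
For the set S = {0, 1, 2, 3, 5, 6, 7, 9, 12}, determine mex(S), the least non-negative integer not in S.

The values 0, 1, 2, 3 are all present; 4 is the first non-negative integer missing from the set.

4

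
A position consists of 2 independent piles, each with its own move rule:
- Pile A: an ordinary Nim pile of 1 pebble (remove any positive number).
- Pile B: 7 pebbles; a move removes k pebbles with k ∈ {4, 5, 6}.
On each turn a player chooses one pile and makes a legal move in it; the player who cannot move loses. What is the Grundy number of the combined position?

0

Pile A is a plain Nim pile of size 1, so its Grundy value is 1.
For pile B, compute g(0), g(1), … with moves {4, 5, 6}:
k:     0  1  2  3  4  5  6  7
g(k):  0  0  0  0  1  1  1  1
So g(7) = 1.
The value of a disjunctive sum is the nim-sum of the parts.
Combined value = 1 ⊕ 1 = 0.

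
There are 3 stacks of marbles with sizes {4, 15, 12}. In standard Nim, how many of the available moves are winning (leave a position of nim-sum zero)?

3

Compute the nim-sum pairwise:
4 ⊕ 15 = 11
11 ⊕ 12 = 7
The overall nim-sum is X = 7. A stack of size p has a winning move iff p XOR X < p (reduce it to p XOR X).
  4: 4 XOR 7 = 3 < 4 — winning move (to 3).
  15: 15 XOR 7 = 8 < 15 — winning move (to 8).
  12: 12 XOR 7 = 11 < 12 — winning move (to 11).
That gives 3 winning moves.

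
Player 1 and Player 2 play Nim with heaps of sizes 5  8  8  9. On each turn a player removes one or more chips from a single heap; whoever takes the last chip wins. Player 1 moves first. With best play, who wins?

Player 1 wins

Bitwise XOR of the heap sizes:
  0101  (5)
  1000  (8)
  1000  (8)
  1001  (9)
  ----
  1100  (12)
The nim-sum is 12 ≠ 0, so this is an N-position: the player to move can win; Player 1 has a winning move.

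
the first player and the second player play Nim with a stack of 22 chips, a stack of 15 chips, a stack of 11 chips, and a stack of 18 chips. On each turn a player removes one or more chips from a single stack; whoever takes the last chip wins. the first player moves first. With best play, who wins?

Write each in binary and XOR column by column:
  10110  (22)
  01111  (15)
  01011  (11)
  10010  (18)
  -----
  00000  (0)
The nim-sum is 0, so this is a P-position: the player to move is in a losing position under optimal play; the first player is about to move from it and so loses — the second player wins.

the second player wins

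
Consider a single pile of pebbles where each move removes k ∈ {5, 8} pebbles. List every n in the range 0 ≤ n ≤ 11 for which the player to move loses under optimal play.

0, 1, 2, 3, 4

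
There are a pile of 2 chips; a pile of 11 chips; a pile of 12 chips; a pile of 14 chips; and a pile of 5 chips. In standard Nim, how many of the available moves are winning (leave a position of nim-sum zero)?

Nim-sum: 2 ⊕ 11 ⊕ 12 ⊕ 14 ⊕ 5 = 14.
The overall nim-sum is X = 14. A pile of size p has a winning move iff p XOR X < p (reduce it to p XOR X).
  2: 2 XOR 14 = 12 ≥ 2 — no move.
  11: 11 XOR 14 = 5 < 11 — winning move (to 5).
  12: 12 XOR 14 = 2 < 12 — winning move (to 2).
  14: 14 XOR 14 = 0 < 14 — winning move (to 0).
  5: 5 XOR 14 = 11 ≥ 5 — no move.
That gives 3 winning moves.

3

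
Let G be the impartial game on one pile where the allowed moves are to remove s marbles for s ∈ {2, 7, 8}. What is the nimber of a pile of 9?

2

Grundy values for subtraction set {2, 7, 8}:
g(0) = mex{} = 0
g(1) = mex{} = 0
g(2) = mex{0} = 1
g(3) = mex{0} = 1
g(4) = mex{1} = 0
g(5) = mex{1} = 0
g(6) = mex{0} = 1
g(7) = mex{0} = 1
g(8) = mex{0,1} = 2
g(9) = mex{0,1} = 2
So g(9) = 2.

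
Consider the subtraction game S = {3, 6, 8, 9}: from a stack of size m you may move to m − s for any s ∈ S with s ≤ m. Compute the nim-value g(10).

3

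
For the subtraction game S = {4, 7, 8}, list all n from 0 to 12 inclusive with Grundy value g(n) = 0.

Compute g(0), g(1), … for moves {4, 7, 8}:
g(0) = mex{} = 0
g(1) = mex{} = 0
g(2) = mex{} = 0
g(3) = mex{} = 0
g(4) = mex{0} = 1
g(5) = mex{0} = 1
g(6) = mex{0} = 1
g(7) = mex{0} = 1
g(8) = mex{0,1} = 2
g(9) = mex{0,1} = 2
g(10) = mex{0,1} = 2
g(11) = mex{0,1} = 2
g(12) = mex{1,2} = 0
The P-positions (g = 0) in 0..12 are 0, 1, 2, 3, 12.

0, 1, 2, 3, 12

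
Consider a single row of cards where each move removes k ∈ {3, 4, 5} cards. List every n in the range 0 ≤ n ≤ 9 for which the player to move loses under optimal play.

0, 1, 2, 8, 9

Build the Grundy sequence with g(k) = mex{g(k−s) : s ∈ {3, 4, 5}, s ≤ k}:
g(0) = mex{} = 0
g(1) = mex{} = 0
g(2) = mex{} = 0
g(3) = mex{0} = 1
g(4) = mex{0} = 1
g(5) = mex{0} = 1
g(6) = mex{0,1} = 2
g(7) = mex{0,1} = 2
g(8) = mex{1} = 0
g(9) = mex{1,2} = 0
The P-positions (g = 0) in 0..9 are 0, 1, 2, 8, 9.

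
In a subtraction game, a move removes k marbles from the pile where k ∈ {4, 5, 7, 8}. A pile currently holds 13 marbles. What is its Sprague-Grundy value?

Compute g(0), g(1), … for moves {4, 5, 7, 8}:
g(0) = mex{} = 0
g(1) = mex{} = 0
g(2) = mex{} = 0
g(3) = mex{} = 0
g(4) = mex{0} = 1
g(5) = mex{0} = 1
g(6) = mex{0} = 1
g(7) = mex{0} = 1
g(8) = mex{0,1} = 2
g(9) = mex{0,1} = 2
g(10) = mex{0,1} = 2
g(11) = mex{0,1} = 2
g(12) = mex{1,2} = 0
g(13) = mex{1,2} = 0
So g(13) = 0.

0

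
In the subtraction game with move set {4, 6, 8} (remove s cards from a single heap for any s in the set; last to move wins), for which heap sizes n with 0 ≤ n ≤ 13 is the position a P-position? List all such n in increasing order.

0, 1, 2, 3, 12, 13

Grundy values for subtraction set {4, 6, 8}:
g(0) = mex{} = 0
g(1) = mex{} = 0
g(2) = mex{} = 0
g(3) = mex{} = 0
g(4) = mex{0} = 1
g(5) = mex{0} = 1
g(6) = mex{0} = 1
g(7) = mex{0} = 1
g(8) = mex{0,1} = 2
g(9) = mex{0,1} = 2
g(10) = mex{0,1} = 2
g(11) = mex{0,1} = 2
g(12) = mex{1,2} = 0
g(13) = mex{1,2} = 0
The P-positions (g = 0) in 0..13 are 0, 1, 2, 3, 12, 13.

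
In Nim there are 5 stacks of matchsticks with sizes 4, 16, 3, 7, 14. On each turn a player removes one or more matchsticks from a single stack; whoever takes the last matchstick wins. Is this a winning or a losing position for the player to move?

Winning position

Nim-sum: 4 XOR 16 XOR 3 XOR 7 XOR 14 = 30.
The nim-sum is 30 ≠ 0, so this is an N-position: the player to move can win.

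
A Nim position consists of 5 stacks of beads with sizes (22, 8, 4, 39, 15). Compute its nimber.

Compute the nim-sum pairwise:
22 ⊕ 8 = 30
30 ⊕ 4 = 26
26 ⊕ 39 = 61
61 ⊕ 15 = 50

50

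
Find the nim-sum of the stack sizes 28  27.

7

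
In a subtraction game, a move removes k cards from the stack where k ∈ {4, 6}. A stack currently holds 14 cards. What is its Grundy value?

1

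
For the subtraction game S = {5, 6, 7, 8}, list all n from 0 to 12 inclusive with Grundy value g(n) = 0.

0, 1, 2, 3, 4

Compute g(0), g(1), … for moves {5, 6, 7, 8}:
g(0) = mex{} = 0
g(1) = mex{} = 0
g(2) = mex{} = 0
g(3) = mex{} = 0
g(4) = mex{} = 0
g(5) = mex{0} = 1
g(6) = mex{0} = 1
g(7) = mex{0} = 1
g(8) = mex{0} = 1
g(9) = mex{0} = 1
g(10) = mex{0,1} = 2
g(11) = mex{0,1} = 2
g(12) = mex{0,1} = 2
The P-positions (g = 0) in 0..12 are 0, 1, 2, 3, 4.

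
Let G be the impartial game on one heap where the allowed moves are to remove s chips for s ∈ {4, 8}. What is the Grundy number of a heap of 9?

Build the Grundy sequence with g(k) = mex{g(k−s) : s ∈ {4, 8}, s ≤ k}:
k:     0  1  2  3  4  5  6  7  8  9
g(k):  0  0  0  0  1  1  1  1  2  2
So g(9) = 2.

2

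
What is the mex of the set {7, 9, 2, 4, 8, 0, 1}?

3

The values 0, 1, 2 are all present; 3 is the first non-negative integer missing from the set.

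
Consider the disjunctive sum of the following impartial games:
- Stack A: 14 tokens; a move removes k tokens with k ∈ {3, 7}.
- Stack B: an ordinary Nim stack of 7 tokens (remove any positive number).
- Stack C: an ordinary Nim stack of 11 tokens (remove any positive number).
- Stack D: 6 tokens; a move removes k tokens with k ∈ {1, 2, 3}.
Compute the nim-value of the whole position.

Grundy values for stack A (subtraction set {3, 7}):
g(0) = mex{} = 0
g(1) = mex{} = 0
g(2) = mex{} = 0
g(3) = mex{0} = 1
g(4) = mex{0} = 1
g(5) = mex{0} = 1
g(6) = mex{1} = 0
g(7) = mex{0,1} = 2
g(8) = mex{0,1} = 2
g(9) = mex{0} = 1
g(10) = mex{1,2} = 0
g(11) = mex{1,2} = 0
g(12) = mex{1} = 0
g(13) = mex{0} = 1
g(14) = mex{0,2} = 1
So g(14) = 1.
Stack B is a plain Nim stack of size 7, so its Grundy value is 7.
Stack C is a plain Nim stack of size 11, so its Grundy value is 11.
Grundy values for stack D (subtraction set {1, 2, 3}):
k:     0  1  2  3  4  5  6
g(k):  0  1  2  3  0  1  2
So g(6) = 2.
By the Sprague-Grundy theorem, the Grundy value of a sum of independent games is the XOR of the component values.
Combined value = 1 ⊕ 7 ⊕ 11 ⊕ 2 = 15.

15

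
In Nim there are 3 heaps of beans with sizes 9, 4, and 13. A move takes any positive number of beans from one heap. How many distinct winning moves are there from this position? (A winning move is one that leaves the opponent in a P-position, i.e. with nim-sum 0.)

Compute the nim-sum pairwise:
9 XOR 4 = 13
13 XOR 13 = 0
The nim-sum is already 0, so every move leaves a nonzero nim-sum — there are no winning moves.

0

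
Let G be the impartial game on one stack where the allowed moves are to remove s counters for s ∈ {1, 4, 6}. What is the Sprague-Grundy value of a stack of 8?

Build the Grundy sequence with g(k) = mex{g(k−s) : s ∈ {1, 4, 6}, s ≤ k}:
g(0) = mex{} = 0
g(1) = mex{0} = 1
g(2) = mex{1} = 0
g(3) = mex{0} = 1
g(4) = mex{0,1} = 2
g(5) = mex{1,2} = 0
g(6) = mex{0} = 1
g(7) = mex{1} = 0
g(8) = mex{0,2} = 1
So g(8) = 1.

1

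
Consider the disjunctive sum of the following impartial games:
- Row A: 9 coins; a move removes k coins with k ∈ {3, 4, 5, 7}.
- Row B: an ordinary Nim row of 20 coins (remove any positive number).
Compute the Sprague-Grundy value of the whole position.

For row A, compute g(0), g(1), … with moves {3, 4, 5, 7}:
k:     0  1  2  3  4  5  6  7  8  9
g(k):  0  0  0  1  1  1  2  2  2  3
So g(9) = 3.
Row B is a plain Nim row of size 20, so its Grundy value is 20.
By the Sprague-Grundy theorem, the Grundy value of a sum of independent games is the XOR of the component values.
Combined value = 3 ⊕ 20 = 23.

23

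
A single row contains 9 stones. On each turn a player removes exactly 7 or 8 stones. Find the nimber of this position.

Build the Grundy sequence with g(k) = mex{g(k−s) : s ∈ {7, 8}, s ≤ k}:
k:     0  1  2  3  4  5  6  7  8  9
g(k):  0  0  0  0  0  0  0  1  1  1
So g(9) = 1.

1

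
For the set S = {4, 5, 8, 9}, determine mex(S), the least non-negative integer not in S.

0

0 is not in the set, so the mex is 0.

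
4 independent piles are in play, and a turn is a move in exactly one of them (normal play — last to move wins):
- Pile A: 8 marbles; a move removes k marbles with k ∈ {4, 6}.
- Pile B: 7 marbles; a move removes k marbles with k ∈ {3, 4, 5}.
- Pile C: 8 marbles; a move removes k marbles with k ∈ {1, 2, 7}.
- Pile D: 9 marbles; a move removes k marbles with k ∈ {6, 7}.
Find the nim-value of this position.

Grundy values for pile A (subtraction set {4, 6}):
k:     0  1  2  3  4  5  6  7  8
g(k):  0  0  0  0  1  1  1  1  2
So g(8) = 2.
For pile B, compute g(0), g(1), … with moves {3, 4, 5}:
g(0) = mex{} = 0
g(1) = mex{} = 0
g(2) = mex{} = 0
g(3) = mex{0} = 1
g(4) = mex{0} = 1
g(5) = mex{0} = 1
g(6) = mex{0,1} = 2
g(7) = mex{0,1} = 2
So g(7) = 2.
Build the Grundy sequence for pile C with g(k) = mex{g(k−s) : s ∈ {1, 2, 7}, s ≤ k}:
k:     0  1  2  3  4  5  6  7  8
g(k):  0  1  2  0  1  2  0  1  2
So g(8) = 2.
For pile D, compute g(0), g(1), … with moves {6, 7}:
g(0) = mex{} = 0
g(1) = mex{} = 0
g(2) = mex{} = 0
g(3) = mex{} = 0
g(4) = mex{} = 0
g(5) = mex{} = 0
g(6) = mex{0} = 1
g(7) = mex{0} = 1
g(8) = mex{0} = 1
g(9) = mex{0} = 1
So g(9) = 1.
The value of a disjunctive sum is the nim-sum of the parts.
Combined value = 2 XOR 2 XOR 2 XOR 1 = 3.

3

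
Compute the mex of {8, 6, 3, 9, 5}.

0 is not in the set, so the mex is 0.

0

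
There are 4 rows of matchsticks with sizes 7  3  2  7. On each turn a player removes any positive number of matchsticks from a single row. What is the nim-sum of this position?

1

Compute the nim-sum pairwise:
7 XOR 3 = 4
4 XOR 2 = 6
6 XOR 7 = 1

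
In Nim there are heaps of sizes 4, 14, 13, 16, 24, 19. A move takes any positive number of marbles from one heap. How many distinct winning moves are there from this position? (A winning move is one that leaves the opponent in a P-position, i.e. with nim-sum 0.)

In binary:
  00100  (4)
  01110  (14)
  01101  (13)
  10000  (16)
  11000  (24)
  10011  (19)
  -----
  11100  (28)
The overall nim-sum is X = 28. A heap of size p has a winning move iff p XOR X < p (reduce it to p XOR X).
  4: 4 XOR 28 = 24 ≥ 4 — no move.
  14: 14 XOR 28 = 18 ≥ 14 — no move.
  13: 13 XOR 28 = 17 ≥ 13 — no move.
  16: 16 XOR 28 = 12 < 16 — winning move (to 12).
  24: 24 XOR 28 = 4 < 24 — winning move (to 4).
  19: 19 XOR 28 = 15 < 19 — winning move (to 15).
That gives 3 winning moves.

3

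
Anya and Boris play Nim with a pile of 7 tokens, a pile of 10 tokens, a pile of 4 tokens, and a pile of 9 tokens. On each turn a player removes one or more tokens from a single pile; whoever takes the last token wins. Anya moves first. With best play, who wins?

Boris wins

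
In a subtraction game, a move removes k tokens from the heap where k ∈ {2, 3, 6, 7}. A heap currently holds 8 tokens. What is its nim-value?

Build the Grundy sequence with g(k) = mex{g(k−s) : s ∈ {2, 3, 6, 7}, s ≤ k}:
g(0) = mex{} = 0
g(1) = mex{} = 0
g(2) = mex{0} = 1
g(3) = mex{0} = 1
g(4) = mex{0,1} = 2
g(5) = mex{1} = 0
g(6) = mex{0,1,2} = 3
g(7) = mex{0,2} = 1
g(8) = mex{0,1,3} = 2
So g(8) = 2.

2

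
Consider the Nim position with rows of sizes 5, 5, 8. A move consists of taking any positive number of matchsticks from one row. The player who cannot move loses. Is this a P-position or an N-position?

N-position

Write each in binary and XOR column by column:
  0101  (5)
  0101  (5)
  1000  (8)
  ----
  1000  (8)
The nim-sum is 8 ≠ 0, so this is an N-position: the player to move can win.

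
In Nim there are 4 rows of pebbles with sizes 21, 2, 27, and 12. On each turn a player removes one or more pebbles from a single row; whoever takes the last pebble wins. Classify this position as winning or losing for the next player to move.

Losing position

Bitwise XOR of the heap sizes:
  10101  (21)
  00010  (2)
  11011  (27)
  01100  (12)
  -----
  00000  (0)
The nim-sum is 0, so this is a P-position: the player to move is in a losing position under optimal play.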